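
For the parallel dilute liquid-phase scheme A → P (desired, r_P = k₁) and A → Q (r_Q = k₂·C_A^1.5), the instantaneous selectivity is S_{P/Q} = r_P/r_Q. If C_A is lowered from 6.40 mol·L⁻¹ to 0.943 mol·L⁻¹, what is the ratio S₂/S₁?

S_{P/Q} = (k₁/k₂)·C_A^-1.5, so S₂/S₁ = (C_{A,2}/C_{A,1})^-1.5.
= (0.943/6.40)^(-1.5) = (0.1473)^(-1.5) = 17.7.
Selectivity toward P rises as C_A falls — low-concentration operation is favoured.

17.7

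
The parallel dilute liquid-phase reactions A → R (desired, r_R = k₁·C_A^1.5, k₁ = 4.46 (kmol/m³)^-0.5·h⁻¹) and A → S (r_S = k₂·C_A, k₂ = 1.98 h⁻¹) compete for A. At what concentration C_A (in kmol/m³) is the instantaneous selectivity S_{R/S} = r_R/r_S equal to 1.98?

S_{R/S} = (k₁/k₂)·C_A^0.5 ⇒ C_A = (S·k₂/k₁)^(2).
= (1.98×1.98/4.46)^(2) = (0.8790)^(2) = 0.773 kmol/m³.

0.773 kmol/m³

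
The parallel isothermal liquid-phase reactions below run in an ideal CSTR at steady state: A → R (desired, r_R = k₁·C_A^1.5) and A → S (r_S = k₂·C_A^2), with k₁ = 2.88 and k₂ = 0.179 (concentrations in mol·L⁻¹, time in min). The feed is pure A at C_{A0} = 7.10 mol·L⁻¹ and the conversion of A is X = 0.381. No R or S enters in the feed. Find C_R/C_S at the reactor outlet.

7.67

Exit C_A = C_{A0}(1−X) = 7.10×0.619 = 4.395 mol·L⁻¹.
In a CSTR the entire volume is at exit conditions, so r_R = 2.88×4.395^1.5 = 26.53 and r_S = 0.179×4.395^2 = 3.457.
Overall selectivity = C_R/C_S = r_Rτ/(r_Sτ) = r_R/r_S = 7.67.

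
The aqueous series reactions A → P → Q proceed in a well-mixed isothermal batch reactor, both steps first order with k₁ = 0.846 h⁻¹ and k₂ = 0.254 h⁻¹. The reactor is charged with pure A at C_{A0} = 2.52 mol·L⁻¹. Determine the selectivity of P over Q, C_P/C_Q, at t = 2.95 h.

1.55

For first-order series with pure A initially, C_P(t) = k₁C_{A0}/(k₂−k₁)·(e^(−k₁t) − e^(−k₂t)).
e^(−k₁t) = e^(−0.846×2.95) = e^(−2.496) = 0.08244; e^(−k₂t) = e^(−0.7493) = 0.4727.
C_P = 0.846×2.52/(0.254−0.846) × (0.08244−0.4727) = (-3.601)×(-0.3903) = 1.405 mol·L⁻¹.
C_A = C_{A0}e^(−k₁t) = 0.2077 mol·L⁻¹, so C_Q = C_{A0}−C_A−C_P = 0.9068 mol·L⁻¹; C_P/C_Q = 1.55.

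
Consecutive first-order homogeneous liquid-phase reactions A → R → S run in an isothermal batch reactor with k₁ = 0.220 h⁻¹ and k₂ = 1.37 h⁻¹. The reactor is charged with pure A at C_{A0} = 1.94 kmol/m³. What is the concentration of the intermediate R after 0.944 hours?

The intermediate concentration in a first-order A→B→C sequence is C_R = k₁C_{A0}(e^(−k₁t) − e^(−k₂t))/(k₂−k₁).
e^(−k₁t) = e^(−0.220×0.944) = e^(−0.2077) = 0.8125; e^(−k₂t) = e^(−1.293) = 0.2744.
C_R = 0.220×1.94/(1.37−0.220) × (0.8125−0.2744) = 0.3711×0.5381 = 0.1997 kmol/m³.

0.200 kmol/m³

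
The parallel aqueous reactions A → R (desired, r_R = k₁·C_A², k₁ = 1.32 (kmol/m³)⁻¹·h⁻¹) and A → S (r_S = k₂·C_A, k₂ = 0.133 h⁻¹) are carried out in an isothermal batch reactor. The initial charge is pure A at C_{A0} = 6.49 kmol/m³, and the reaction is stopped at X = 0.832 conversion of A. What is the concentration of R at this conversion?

5.23 kmol/m³

C_A = C_{A0}(1−X) = 1.090 kmol/m³.
Along a PFR/batch, dC_S/dC_A = −r_S/(r_R+r_S) = −k₂/(k₂+k₁·C_A).
Integrating from C_{A0} to C_A: C_S = (0.133/1.32)·ln[(0.133+1.32·6.49)/(0.133+1.32·1.09)] = 0.1008·ln(8.700/1.572) = 0.1724 kmol/m³.
Then C_R = (C_{A0}−C_A) − C_S = 5.400 − 0.1724 = 5.227 kmol/m³.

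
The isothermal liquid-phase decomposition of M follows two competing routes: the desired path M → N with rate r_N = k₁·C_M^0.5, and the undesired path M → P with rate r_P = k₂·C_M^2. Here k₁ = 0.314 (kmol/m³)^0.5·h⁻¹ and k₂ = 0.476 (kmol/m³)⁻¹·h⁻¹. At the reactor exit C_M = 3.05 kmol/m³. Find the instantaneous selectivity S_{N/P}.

S_{N/P} = r_N/r_P = (k₁·C_M^0.5)/(k₂·C_M^2) = (k₁/k₂)·C_M^-1.5.
= (0.314×3.050^0.5) / (0.476×3.050^2) = 0.5484/4.428 = 0.124.

0.124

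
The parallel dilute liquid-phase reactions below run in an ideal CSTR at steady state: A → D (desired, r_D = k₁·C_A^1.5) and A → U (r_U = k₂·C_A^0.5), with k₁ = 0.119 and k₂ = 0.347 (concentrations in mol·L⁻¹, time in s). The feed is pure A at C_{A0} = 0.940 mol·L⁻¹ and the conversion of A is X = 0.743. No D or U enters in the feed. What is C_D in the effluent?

Exit C_A = C_{A0}(1−X) = 0.940×0.257 = 0.2416 mol·L⁻¹.
Rates in a CSTR are evaluated at the outlet concentration: r_D = 0.119×0.2416^1.5 = 0.01413, r_U = 0.347×0.2416^0.5 = 0.1706.
Fraction of consumed A going to D: r_D/(r_D+r_U) = 0.07651.
C_D = 0.07651·C_{A0}·X = 0.07651×0.940×0.743 = 0.0534 mol·L⁻¹.

0.0534 mol·L⁻¹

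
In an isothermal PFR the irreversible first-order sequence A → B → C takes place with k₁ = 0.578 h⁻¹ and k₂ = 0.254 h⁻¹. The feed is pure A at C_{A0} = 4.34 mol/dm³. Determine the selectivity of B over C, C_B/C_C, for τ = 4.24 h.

The intermediate concentration in a first-order A→B→C sequence is C_B = k₁C_{A0}(e^(−k₁τ) − e^(−k₂τ))/(k₂−k₁).
e^(−k₁τ) = e^(−0.578×4.24) = e^(−2.451) = 0.08623; e^(−k₂τ) = e^(−1.077) = 0.3406.
C_B = 0.578×4.34/(0.254−0.578) × (0.08623−0.3406) = (-7.742)×(-0.2544) = 1.970 mol/dm³.
C_A = C_{A0}e^(−k₁τ) = 0.3742 mol/dm³, so C_C = C_{A0}−C_A−C_B = 1.996 mol/dm³; C_B/C_C = 0.987.

0.987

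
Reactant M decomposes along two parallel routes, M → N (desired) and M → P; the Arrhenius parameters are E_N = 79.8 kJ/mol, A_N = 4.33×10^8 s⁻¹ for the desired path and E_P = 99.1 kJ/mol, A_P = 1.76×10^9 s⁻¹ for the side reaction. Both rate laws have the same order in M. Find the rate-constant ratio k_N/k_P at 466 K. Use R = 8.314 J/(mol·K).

35.8

With equal orders, S_{N/P} = k_N/k_P = (A_N/A_P)·exp[(E_P−E_N)/(RT)].
(E_P−E_N)/(RT) = (99.1−79.8)×10³/(8.314×466) = 19300/3874 = 4.982.
k_N/k_P = (4.33×10^8/1.76×10^9)·exp(4.982) = 0.2460 × 145.7 = 35.8.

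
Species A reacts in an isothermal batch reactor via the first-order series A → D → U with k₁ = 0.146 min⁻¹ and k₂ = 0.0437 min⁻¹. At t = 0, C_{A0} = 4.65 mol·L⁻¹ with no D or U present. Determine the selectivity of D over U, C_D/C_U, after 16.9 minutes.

The intermediate concentration in a first-order A→B→C sequence is C_D = k₁C_{A0}(e^(−k₁t) − e^(−k₂t))/(k₂−k₁).
e^(−k₁t) = e^(−0.146×16.9) = e^(−2.467) = 0.08481; e^(−k₂t) = e^(−0.7385) = 0.4778.
C_D = 0.146×4.65/(0.0437−0.146) × (0.08481−0.4778) = (-6.636)×(-0.3930) = 2.608 mol·L⁻¹.
C_A = C_{A0}e^(−k₁t) = 0.3943 mol·L⁻¹, so C_U = C_{A0}−C_A−C_D = 1.647 mol·L⁻¹; C_D/C_U = 1.58.

1.58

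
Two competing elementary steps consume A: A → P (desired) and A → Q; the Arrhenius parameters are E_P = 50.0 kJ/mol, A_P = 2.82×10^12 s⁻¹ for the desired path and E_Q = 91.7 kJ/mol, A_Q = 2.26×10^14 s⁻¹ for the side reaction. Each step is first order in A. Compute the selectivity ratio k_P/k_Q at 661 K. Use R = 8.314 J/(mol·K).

24.6

Since both paths have the same order in A, the concentration cancels and S_{P/Q} = k_P/k_Q = (A_P/A_Q)·exp[(E_Q−E_P)/(RT)].
(E_Q−E_P)/(RT) = (91.7−50.0)×10³/(8.314×661) = 41700/5496 = 7.588.
k_P/k_Q = (2.82×10^12/2.26×10^14)·exp(7.588) = 0.01248 × 1974 = 24.6.
Since E_P < E_Q, lowering the temperature improves selectivity toward P.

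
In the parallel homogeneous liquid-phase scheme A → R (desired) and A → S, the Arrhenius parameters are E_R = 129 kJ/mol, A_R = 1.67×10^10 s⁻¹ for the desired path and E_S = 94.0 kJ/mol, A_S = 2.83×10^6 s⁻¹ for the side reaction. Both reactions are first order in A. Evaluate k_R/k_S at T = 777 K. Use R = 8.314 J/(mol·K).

With equal orders, S_{R/S} = k_R/k_S = (A_R/A_S)·exp[(E_S−E_R)/(RT)].
(E_S−E_R)/(RT) = (94.0−129)×10³/(8.314×777) = -35000/6460 = -5.418.
k_R/k_S = (1.67×10^10/2.83×10^6)·exp(-5.418) = 5901 × 0.004436 = 26.2.

26.2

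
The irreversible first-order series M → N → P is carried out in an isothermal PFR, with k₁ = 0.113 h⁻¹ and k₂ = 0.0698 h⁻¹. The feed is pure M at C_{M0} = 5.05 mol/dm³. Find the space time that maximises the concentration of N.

11.2 h

The intermediate peaks when r₁ = r₂, i.e. k₁e^(−k₁τ) = k₂e^(−k₂τ), giving τ_opt = ln(k₂/k₁)/(k₂−k₁).
= ln(0.0698/0.113)/(0.0698−0.113) = ln(0.6177)/-0.04320 = -0.4818/-0.04320 = 11.2 h.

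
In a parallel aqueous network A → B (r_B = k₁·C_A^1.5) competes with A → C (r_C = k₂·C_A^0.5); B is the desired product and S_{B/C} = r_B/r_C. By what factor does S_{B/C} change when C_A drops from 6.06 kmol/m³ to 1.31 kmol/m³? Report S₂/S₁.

S_{B/C} = (k₁/k₂)·C_A, so S₂/S₁ = (C_{A,2}/C_{A,1}).
= 1.31/6.06 = 0.216.
Selectivity toward B falls as C_A falls — high-concentration operation is favoured.

0.216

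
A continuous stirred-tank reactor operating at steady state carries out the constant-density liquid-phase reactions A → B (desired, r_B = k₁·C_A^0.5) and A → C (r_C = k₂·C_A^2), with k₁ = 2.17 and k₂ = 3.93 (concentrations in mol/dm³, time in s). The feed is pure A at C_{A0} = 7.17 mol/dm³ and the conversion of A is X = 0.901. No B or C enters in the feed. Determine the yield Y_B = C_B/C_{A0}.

Exit C_A = C_{A0}(1−X) = 7.17×0.0990 = 0.7098 mol/dm³.
Rates in a CSTR are evaluated at the outlet concentration: r_B = 2.17×0.7098^0.5 = 1.828, r_C = 3.93×0.7098^2 = 1.980.
Fraction of consumed A going to B: r_B/(r_B+r_C) = 0.4801.
C_B = 0.4801·C_{A0}·X = 0.4801×7.17×0.901 = 3.10 mol/dm³; Y_B = C_B/C_{A0} = 0.433.

0.433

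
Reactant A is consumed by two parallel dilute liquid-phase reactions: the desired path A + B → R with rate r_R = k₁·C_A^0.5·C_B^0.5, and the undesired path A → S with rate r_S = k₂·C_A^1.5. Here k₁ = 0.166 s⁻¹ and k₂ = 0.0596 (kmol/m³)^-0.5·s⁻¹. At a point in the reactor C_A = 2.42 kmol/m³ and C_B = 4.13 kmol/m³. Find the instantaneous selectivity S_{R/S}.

2.34

S_{R/S} = r_R/r_S = (k₁·C_A^0.5·C_B^0.5)/(k₂·C_A^1.5) = (k₁/k₂)·C_A⁻¹·C_B^0.5.
= (0.166×2.420^0.5×4.130^0.5) / (0.0596×2.420^1.5) = 0.5248/0.2244 = 2.34.
The undesired path is higher order in A, so low C_A (CSTR or dilute feed) favours R.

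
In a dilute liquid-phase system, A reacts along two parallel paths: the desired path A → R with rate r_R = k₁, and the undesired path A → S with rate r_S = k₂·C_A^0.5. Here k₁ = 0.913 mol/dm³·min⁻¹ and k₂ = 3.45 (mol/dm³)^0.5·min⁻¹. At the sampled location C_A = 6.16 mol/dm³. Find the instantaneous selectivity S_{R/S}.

S_{R/S} = r_R/r_S = (k₁)/(k₂·C_A^0.5) = (k₁/k₂)·C_A^-0.5.
= (0.913) / (3.45×6.160^0.5) = 0.9130/8.563 = 0.107.
The undesired path is higher order in A, so low C_A (CSTR or dilute feed) favours R.

0.107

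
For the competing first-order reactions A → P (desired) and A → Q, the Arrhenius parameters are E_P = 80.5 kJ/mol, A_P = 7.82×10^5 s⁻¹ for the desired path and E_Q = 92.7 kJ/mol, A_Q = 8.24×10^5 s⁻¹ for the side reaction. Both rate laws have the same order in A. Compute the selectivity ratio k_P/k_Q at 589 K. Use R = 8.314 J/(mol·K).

k_P/k_Q = (A_P/A_Q)·exp[−(E_P−E_Q)/(RT)] = (A_P/A_Q)·exp[(E_Q−E_P)/(RT)].
(E_Q−E_P)/(RT) = (92.7−80.5)×10³/(8.314×589) = 12200/4897 = 2.491.
k_P/k_Q = (7.82×10^5/8.24×10^5)·exp(2.491) = 0.9490 × 12.08 = 11.5.

11.5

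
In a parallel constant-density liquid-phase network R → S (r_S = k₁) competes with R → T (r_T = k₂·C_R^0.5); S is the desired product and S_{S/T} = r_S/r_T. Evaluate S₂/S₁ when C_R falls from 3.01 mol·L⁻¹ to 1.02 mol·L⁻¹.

1.72

S_{S/T} = (k₁/k₂)·C_R^-0.5, so S₂/S₁ = (C_{R,2}/C_{R,1})^-0.5.
= (1.02/3.01)^(-0.5) = (0.3389)^(-0.5) = 1.72.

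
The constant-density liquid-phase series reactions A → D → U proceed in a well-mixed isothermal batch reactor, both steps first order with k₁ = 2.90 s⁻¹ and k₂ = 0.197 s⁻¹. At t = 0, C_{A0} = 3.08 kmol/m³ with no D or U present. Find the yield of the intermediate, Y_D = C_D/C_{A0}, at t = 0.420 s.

0.670

Solving the coupled first-order balances gives C_D(t) = [k₁/(k₂−k₁)]·C_{A0}·(e^(−k₁t) − e^(−k₂t)).
e^(−k₁t) = e^(−2.90×0.420) = e^(−1.218) = 0.2958; e^(−k₂t) = e^(−0.08274) = 0.9206.
C_D = 2.90×3.08/(0.197−2.90) × (0.2958−0.9206) = (-3.304)×(-0.6248) = 2.065 kmol/m³.
Y_D = C_D/C_{A0} = 2.065/3.08 = 0.670.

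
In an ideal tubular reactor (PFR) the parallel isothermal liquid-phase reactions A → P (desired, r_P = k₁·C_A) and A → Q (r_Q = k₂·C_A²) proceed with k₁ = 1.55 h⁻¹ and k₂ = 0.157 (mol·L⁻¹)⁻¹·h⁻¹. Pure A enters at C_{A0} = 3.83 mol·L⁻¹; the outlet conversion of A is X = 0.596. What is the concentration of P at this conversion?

1.80 mol·L⁻¹

C_A = C_{A0}(1−X) = 1.547 mol·L⁻¹.
Along a PFR/batch, dC_P/dC_A = −r_P/(r_P+r_Q) = −k₁/(k₁+k₂·C_A).
Integrating from C_{A0} to C_A: C_P = (1.55/0.157)·ln[(1.55+0.157·3.83)/(1.55+0.157·1.55)] = 9.873·ln(2.151/1.793) = 1.799 mol·L⁻¹.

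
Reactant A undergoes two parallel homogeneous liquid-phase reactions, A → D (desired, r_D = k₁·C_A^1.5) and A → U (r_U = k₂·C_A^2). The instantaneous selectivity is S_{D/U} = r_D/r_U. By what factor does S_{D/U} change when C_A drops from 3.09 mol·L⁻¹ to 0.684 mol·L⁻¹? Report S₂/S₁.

S_{D/U} = (k₁/k₂)·C_A^-0.5, so S₂/S₁ = (C_{A,2}/C_{A,1})^-0.5.
= (0.684/3.09)^(-0.5) = (0.2214)^(-0.5) = 2.13.

2.13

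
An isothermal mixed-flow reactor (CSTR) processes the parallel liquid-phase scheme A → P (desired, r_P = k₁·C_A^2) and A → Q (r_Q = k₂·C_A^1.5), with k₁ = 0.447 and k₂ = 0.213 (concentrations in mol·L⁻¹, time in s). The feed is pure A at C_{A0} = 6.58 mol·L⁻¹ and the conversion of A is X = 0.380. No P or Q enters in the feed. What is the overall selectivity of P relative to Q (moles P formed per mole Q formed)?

4.24

Exit C_A = C_{A0}(1−X) = 6.58×0.620 = 4.080 mol·L⁻¹.
Rates in a CSTR are evaluated at the outlet concentration: r_P = 0.447×4.080^2 = 7.439, r_Q = 0.213×4.080^1.5 = 1.755.
Overall selectivity = C_P/C_Q = r_Pτ/(r_Qτ) = r_P/r_Q = 4.24.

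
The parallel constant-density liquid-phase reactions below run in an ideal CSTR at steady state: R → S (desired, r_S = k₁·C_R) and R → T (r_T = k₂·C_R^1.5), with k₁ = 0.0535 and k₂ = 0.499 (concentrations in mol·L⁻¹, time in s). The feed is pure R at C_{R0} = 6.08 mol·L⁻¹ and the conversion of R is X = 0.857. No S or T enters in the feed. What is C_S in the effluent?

0.537 mol·L⁻¹

Exit C_R = C_{R0}(1−X) = 6.08×0.143 = 0.8694 mol·L⁻¹.
A CSTR operates uniformly at the exit composition, giving r_S = 0.04652 and r_T = 0.4045 (each k·C_R^n at C_R = 0.8694).
Fraction of consumed R going to S: r_S/(r_S+r_T) = 0.1031.
C_S = 0.1031·C_{R0}·X = 0.1031×6.08×0.857 = 0.537 mol·L⁻¹.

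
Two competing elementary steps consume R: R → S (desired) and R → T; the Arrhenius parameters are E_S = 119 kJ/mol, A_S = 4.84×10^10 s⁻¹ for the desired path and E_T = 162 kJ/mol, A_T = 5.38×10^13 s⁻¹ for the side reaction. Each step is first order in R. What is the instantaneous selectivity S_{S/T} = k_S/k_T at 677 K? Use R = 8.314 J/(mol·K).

With equal orders, S_{S/T} = k_S/k_T = (A_S/A_T)·exp[(E_T−E_S)/(RT)].
(E_T−E_S)/(RT) = (162−119)×10³/(8.314×677) = 43000/5629 = 7.640.
k_S/k_T = (4.84×10^10/5.38×10^13)·exp(7.640) = 8.996×10^-4 × 2079 = 1.87.

1.87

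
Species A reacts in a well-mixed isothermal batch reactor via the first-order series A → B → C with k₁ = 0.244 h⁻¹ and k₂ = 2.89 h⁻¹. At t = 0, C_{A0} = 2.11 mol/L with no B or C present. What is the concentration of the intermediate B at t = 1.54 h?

The intermediate concentration in a first-order A→B→C sequence is C_B = k₁C_{A0}(e^(−k₁t) − e^(−k₂t))/(k₂−k₁).
e^(−k₁t) = e^(−0.244×1.54) = e^(−0.3758) = 0.6868; e^(−k₂t) = e^(−4.451) = 0.01167.
C_B = 0.244×2.11/(2.89−0.244) × (0.6868−0.01167) = 0.1946×0.6751 = 0.1314 mol/L.

0.131 mol/L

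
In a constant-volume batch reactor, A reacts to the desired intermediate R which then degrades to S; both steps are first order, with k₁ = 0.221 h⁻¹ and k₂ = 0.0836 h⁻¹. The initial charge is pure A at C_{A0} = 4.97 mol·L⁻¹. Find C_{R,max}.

2.75 mol·L⁻¹

At the optimum, C_{R,max}/C_{A0} = (k₁/k₂)^[k₂/(k₂−k₁)].
= (0.221/0.0836)^(0.0836/(0.0836−0.221)) = (2.644)^(-0.6084) = 0.5535.
C_{R,max} = 0.5535×4.97 = 2.75 mol·L⁻¹.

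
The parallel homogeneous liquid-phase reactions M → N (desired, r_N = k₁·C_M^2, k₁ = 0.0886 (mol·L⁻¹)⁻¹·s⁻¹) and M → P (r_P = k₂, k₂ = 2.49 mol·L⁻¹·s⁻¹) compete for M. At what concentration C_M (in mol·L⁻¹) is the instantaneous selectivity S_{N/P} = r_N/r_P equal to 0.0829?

S_{N/P} = (k₁/k₂)·C_M^2 ⇒ C_M = (S·k₂/k₁)^(0.5).
= (0.0829×2.49/0.0886)^(0.5) = (2.330)^(0.5) = 1.53 mol·L⁻¹.

1.53 mol·L⁻¹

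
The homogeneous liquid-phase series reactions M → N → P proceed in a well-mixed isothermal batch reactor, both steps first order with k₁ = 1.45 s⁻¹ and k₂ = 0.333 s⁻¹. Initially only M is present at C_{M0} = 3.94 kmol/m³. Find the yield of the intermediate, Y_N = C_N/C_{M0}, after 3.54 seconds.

0.392

The intermediate concentration in a first-order A→B→C sequence is C_N = k₁C_{M0}(e^(−k₁t) − e^(−k₂t))/(k₂−k₁).
e^(−k₁t) = e^(−1.45×3.54) = e^(−5.133) = 0.005899; e^(−k₂t) = e^(−1.179) = 0.3076.
C_N = 1.45×3.94/(0.333−1.45) × (0.005899−0.3076) = (-5.115)×(-0.3017) = 1.543 kmol/m³.
Y_N = C_N/C_{M0} = 1.543/3.94 = 0.392.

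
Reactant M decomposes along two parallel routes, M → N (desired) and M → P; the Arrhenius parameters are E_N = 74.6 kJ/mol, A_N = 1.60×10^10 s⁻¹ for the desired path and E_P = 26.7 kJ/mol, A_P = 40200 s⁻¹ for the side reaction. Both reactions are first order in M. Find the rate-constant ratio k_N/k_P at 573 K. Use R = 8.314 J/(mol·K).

k_N/k_P = (A_N/A_P)·exp[−(E_N−E_P)/(RT)] = (A_N/A_P)·exp[(E_P−E_N)/(RT)].
(E_P−E_N)/(RT) = (26.7−74.6)×10³/(8.314×573) = -47900/4764 = -10.05.
k_N/k_P = (1.60×10^10/40200)·exp(-10.05) = 3.980×10^5 × 4.298×10^-5 = 17.1.
Since E_N > E_P, raising the temperature improves selectivity toward N.

17.1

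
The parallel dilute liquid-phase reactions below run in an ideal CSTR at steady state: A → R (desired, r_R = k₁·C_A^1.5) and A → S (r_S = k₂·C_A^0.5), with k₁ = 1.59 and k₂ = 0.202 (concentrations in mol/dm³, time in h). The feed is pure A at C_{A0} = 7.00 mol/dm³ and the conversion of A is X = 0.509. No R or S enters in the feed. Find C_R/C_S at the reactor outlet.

Exit C_A = C_{A0}(1−X) = 7.00×0.491 = 3.437 mol/dm³.
A CSTR operates uniformly at the exit composition, giving r_R = 10.13 and r_S = 0.3745 (each k·C_A^n at C_A = 3.437).
Overall selectivity = C_R/C_S = r_Rτ/(r_Sτ) = r_R/r_S = 27.1.

27.1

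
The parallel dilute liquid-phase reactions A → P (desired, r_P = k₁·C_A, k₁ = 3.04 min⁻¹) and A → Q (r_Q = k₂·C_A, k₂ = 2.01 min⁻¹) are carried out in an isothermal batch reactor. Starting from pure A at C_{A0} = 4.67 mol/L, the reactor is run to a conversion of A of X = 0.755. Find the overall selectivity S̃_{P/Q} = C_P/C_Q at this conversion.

1.51

C_A = C_{A0}(1−X) = 1.144 mol/L.
Both paths are first order in A, so the instantaneous fraction to P is constant: dC_P/d(−C_A) = k₁/(k₁+k₂) = 0.6020.
C_P = 0.6020·(C_{A0}−C_A) = 0.6020×3.526 = 2.12 mol/L.
C_Q = (C_{A0}−C_A)−C_P = 1.403 mol/L; S̃_{P/Q} = 2.122/1.403 = 1.51.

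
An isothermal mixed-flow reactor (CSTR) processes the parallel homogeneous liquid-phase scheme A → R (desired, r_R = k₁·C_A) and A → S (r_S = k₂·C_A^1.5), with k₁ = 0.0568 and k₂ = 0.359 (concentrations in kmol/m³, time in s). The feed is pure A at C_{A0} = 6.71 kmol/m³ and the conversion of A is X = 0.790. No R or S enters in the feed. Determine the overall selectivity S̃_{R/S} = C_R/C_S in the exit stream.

Exit C_A = C_{A0}(1−X) = 6.71×0.210 = 1.409 kmol/m³.
In a CSTR the entire volume is at exit conditions, so r_R = 0.0568×1.409 = 0.08004 and r_S = 0.359×1.409^1.5 = 0.6005.
Overall selectivity = C_R/C_S = r_Rτ/(r_Sτ) = r_R/r_S = 0.133.

0.133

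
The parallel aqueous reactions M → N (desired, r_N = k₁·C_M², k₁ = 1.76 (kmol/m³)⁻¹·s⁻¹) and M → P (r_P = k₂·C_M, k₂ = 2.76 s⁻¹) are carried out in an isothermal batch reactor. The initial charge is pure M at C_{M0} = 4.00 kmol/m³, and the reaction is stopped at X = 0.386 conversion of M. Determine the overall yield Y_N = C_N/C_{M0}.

0.259

C_M = C_{M0}(1−X) = 2.456 kmol/m³.
Along a PFR/batch, dC_P/dC_M = −r_P/(r_N+r_P) = −k₂/(k₂+k₁·C_M).
Integrating from C_{M0} to C_M: C_P = (2.76/1.76)·ln[(2.76+1.76·4.00)/(2.76+1.76·2.46)] = 1.568·ln(9.800/7.083) = 0.5093 kmol/m³.
Then C_N = (C_{M0}−C_M) − C_P = 1.544 − 0.5093 = 1.035 kmol/m³.
Y_N = C_N/C_{M0} = 1.035/4.00 = 0.259.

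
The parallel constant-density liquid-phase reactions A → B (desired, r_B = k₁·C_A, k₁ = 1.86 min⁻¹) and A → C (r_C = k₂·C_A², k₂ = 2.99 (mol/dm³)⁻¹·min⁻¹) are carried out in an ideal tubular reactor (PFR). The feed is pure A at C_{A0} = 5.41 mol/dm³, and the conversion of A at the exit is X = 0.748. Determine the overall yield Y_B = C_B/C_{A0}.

C_A = C_{A0}(1−X) = 1.363 mol/dm³.
Along a PFR/batch, dC_B/dC_A = −r_B/(r_B+r_C) = −k₁/(k₁+k₂·C_A).
Integrating from C_{A0} to C_A: C_B = (1.86/2.99)·ln[(1.86+2.99·5.41)/(1.86+2.99·1.36)] = 0.6221·ln(18.04/5.936) = 0.6913 mol/dm³.
Y_B = C_B/C_{A0} = 0.6913/5.41 = 0.128.

0.128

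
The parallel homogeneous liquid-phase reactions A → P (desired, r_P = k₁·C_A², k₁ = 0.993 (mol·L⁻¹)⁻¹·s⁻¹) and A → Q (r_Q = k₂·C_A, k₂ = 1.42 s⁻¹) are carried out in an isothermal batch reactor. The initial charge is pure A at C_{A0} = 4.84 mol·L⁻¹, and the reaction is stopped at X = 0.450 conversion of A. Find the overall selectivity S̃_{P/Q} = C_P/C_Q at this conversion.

C_A = C_{A0}(1−X) = 2.662 mol·L⁻¹.
Along a PFR/batch, dC_Q/dC_A = −r_Q/(r_P+r_Q) = −k₂/(k₂+k₁·C_A).
Integrating from C_{A0} to C_A: C_Q = (1.42/0.993)·ln[(1.42+0.993·4.84)/(1.42+0.993·2.66)] = 1.430·ln(6.226/4.063) = 0.6102 mol·L⁻¹.
Then C_P = (C_{A0}−C_A) − C_Q = 2.178 − 0.6102 = 1.568 mol·L⁻¹.
S̃_{P/Q} = C_P/C_Q = 1.568/0.6102 = 2.57.

2.57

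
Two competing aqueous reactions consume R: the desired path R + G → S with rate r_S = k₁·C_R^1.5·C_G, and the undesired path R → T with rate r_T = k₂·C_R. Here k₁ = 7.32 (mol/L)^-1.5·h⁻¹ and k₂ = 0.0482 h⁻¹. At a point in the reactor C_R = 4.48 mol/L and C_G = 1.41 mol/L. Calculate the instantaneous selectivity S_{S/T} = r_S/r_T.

453

S_{S/T} = r_S/r_T = (k₁·C_R^1.5·C_G)/(k₂·C_R) = (k₁/k₂)·C_R^0.5·C_G.
= (7.32×4.480^1.5×1.410) / (0.0482×4.480) = 97.87/0.2159 = 453.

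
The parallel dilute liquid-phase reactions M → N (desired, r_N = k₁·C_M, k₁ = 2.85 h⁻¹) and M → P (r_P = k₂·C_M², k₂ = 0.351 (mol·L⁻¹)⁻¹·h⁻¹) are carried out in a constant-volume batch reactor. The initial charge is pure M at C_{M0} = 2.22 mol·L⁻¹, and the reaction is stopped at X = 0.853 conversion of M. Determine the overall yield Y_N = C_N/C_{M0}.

0.740

C_M = C_{M0}(1−X) = 0.3263 mol·L⁻¹.
Along a PFR/batch, dC_N/dC_M = −r_N/(r_N+r_P) = −k₁/(k₁+k₂·C_M).
Integrating from C_{M0} to C_M: C_N = (2.85/0.351)·ln[(2.85+0.351·2.22)/(2.85+0.351·0.326)] = 8.120·ln(3.629/2.965) = 1.643 mol·L⁻¹.
Y_N = C_N/C_{M0} = 1.643/2.22 = 0.740.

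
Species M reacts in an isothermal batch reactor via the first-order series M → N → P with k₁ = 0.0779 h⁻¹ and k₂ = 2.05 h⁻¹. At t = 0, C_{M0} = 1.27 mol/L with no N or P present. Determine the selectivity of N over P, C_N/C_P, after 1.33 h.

Solving the coupled first-order balances gives C_N(t) = [k₁/(k₂−k₁)]·C_{M0}·(e^(−k₁t) − e^(−k₂t)).
e^(−k₁t) = e^(−0.0779×1.33) = e^(−0.1036) = 0.9016; e^(−k₂t) = e^(−2.726) = 0.06545.
C_N = 0.0779×1.27/(2.05−0.0779) × (0.9016−0.06545) = 0.05017×0.8361 = 0.04195 mol/L.
C_M = C_{M0}e^(−k₁t) = 1.145 mol/L, so C_P = C_{M0}−C_M−C_N = 0.08305 mol/L; C_N/C_P = 0.505.

0.505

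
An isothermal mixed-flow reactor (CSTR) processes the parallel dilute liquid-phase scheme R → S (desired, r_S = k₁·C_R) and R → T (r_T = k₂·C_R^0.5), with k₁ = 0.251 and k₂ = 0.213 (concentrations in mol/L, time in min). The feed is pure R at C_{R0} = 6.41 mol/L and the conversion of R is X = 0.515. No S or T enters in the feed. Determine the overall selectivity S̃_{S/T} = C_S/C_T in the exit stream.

Exit C_R = C_{R0}(1−X) = 6.41×0.485 = 3.109 mol/L.
A CSTR operates uniformly at the exit composition, giving r_S = 0.7803 and r_T = 0.3756 (each k·C_R^n at C_R = 3.109).
Overall selectivity = C_S/C_T = r_Sτ/(r_Tτ) = r_S/r_T = 2.08.

2.08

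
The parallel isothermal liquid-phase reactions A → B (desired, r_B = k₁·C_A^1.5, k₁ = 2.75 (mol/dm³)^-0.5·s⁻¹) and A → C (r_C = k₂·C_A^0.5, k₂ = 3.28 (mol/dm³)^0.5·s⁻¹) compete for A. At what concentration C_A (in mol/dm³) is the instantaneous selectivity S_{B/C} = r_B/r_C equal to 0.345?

0.411 mol/dm³

S_{B/C} = (k₁/k₂)·C_A ⇒ C_A = S·k₂/k₁.
= 0.345×3.28/2.75 = 0.411 mol/dm³.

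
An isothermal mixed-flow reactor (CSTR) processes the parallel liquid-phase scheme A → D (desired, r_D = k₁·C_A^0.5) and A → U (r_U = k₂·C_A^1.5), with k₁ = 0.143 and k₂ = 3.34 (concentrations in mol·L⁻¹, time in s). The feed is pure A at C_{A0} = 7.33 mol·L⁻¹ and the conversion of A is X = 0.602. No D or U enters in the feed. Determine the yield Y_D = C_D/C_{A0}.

0.00871

Exit C_A = C_{A0}(1−X) = 7.33×0.398 = 2.917 mol·L⁻¹.
Rates in a CSTR are evaluated at the outlet concentration: r_D = 0.143×2.917^0.5 = 0.2442, r_U = 3.34×2.917^1.5 = 16.64.
Fraction of consumed A going to D: r_D/(r_D+r_U) = 0.01446.
C_D = 0.01446·C_{A0}·X = 0.01446×7.33×0.602 = 0.0638 mol·L⁻¹; Y_D = C_D/C_{A0} = 0.00871.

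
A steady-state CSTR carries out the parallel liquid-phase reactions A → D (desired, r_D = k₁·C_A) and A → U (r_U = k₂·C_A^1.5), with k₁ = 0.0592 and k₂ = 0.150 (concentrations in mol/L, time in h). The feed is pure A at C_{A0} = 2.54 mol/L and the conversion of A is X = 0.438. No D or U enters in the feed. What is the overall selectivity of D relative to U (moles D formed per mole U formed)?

0.330

Exit C_A = C_{A0}(1−X) = 2.54×0.562 = 1.427 mol/L.
Rates in a CSTR are evaluated at the outlet concentration: r_D = 0.0592×1.427 = 0.08451, r_U = 0.150×1.427^1.5 = 0.2558.
Overall selectivity = C_D/C_U = r_Dτ/(r_Uτ) = r_D/r_U = 0.330.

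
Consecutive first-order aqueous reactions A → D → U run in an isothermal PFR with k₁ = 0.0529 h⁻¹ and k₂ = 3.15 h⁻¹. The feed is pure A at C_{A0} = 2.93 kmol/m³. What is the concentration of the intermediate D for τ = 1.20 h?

0.0458 kmol/m³

Solving the coupled first-order balances gives C_D(τ) = [k₁/(k₂−k₁)]·C_{A0}·(e^(−k₁τ) − e^(−k₂τ)).
e^(−k₁τ) = e^(−0.0529×1.20) = e^(−0.06348) = 0.9385; e^(−k₂τ) = e^(−3.780) = 0.02282.
C_D = 0.0529×2.93/(3.15−0.0529) × (0.9385−0.02282) = 0.05005×0.9157 = 0.04583 kmol/m³.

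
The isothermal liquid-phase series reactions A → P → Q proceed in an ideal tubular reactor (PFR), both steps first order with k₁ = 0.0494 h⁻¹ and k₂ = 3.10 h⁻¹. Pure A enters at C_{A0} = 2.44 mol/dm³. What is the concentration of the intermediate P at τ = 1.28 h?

The intermediate concentration in a first-order A→B→C sequence is C_P = k₁C_{A0}(e^(−k₁τ) − e^(−k₂τ))/(k₂−k₁).
e^(−k₁τ) = e^(−0.0494×1.28) = e^(−0.06323) = 0.9387; e^(−k₂τ) = e^(−3.968) = 0.01891.
C_P = 0.0494×2.44/(3.10−0.0494) × (0.9387−0.01891) = 0.03951×0.9198 = 0.03634 mol/dm³.

0.0363 mol/dm³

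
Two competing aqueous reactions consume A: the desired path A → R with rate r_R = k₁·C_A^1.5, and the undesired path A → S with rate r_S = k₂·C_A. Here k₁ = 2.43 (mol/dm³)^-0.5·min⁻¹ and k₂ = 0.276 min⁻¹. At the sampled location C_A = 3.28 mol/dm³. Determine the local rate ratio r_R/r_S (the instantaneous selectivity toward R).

S_{R/S} = r_R/r_S = (k₁·C_A^1.5)/(k₂·C_A) = (k₁/k₂)·C_A^0.5.
= (2.43×3.280^1.5) / (0.276×3.280) = 14.44/0.9053 = 15.9.

15.9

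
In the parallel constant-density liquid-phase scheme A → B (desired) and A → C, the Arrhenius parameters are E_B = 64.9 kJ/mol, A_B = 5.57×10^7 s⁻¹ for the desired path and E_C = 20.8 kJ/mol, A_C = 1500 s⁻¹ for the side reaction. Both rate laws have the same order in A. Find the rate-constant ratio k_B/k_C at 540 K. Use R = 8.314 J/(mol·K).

2.01

k_B/k_C = (A_B/A_C)·exp[−(E_B−E_C)/(RT)] = (A_B/A_C)·exp[(E_C−E_B)/(RT)].
(E_C−E_B)/(RT) = (20.8−64.9)×10³/(8.314×540) = -44100/4490 = -9.823.
k_B/k_C = (5.57×10^7/1500)·exp(-9.823) = 37133 × 5.420×10^-5 = 2.01.
Since E_B > E_C, raising the temperature improves selectivity toward B.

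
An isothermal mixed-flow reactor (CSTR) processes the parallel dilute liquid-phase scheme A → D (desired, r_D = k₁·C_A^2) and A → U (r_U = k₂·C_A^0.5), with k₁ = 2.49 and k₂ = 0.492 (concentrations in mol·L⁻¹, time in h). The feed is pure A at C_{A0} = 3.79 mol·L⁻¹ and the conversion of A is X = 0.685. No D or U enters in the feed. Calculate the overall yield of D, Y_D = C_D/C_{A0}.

0.595

Exit C_A = C_{A0}(1−X) = 3.79×0.315 = 1.194 mol·L⁻¹.
In a CSTR the entire volume is at exit conditions, so r_D = 2.49×1.194^2 = 3.549 and r_U = 0.492×1.194^0.5 = 0.5376.
Fraction of consumed A going to D: r_D/(r_D+r_U) = 0.8685.
C_D = 0.8685·C_{A0}·X = 0.8685×3.79×0.685 = 2.25 mol·L⁻¹; Y_D = C_D/C_{A0} = 0.595.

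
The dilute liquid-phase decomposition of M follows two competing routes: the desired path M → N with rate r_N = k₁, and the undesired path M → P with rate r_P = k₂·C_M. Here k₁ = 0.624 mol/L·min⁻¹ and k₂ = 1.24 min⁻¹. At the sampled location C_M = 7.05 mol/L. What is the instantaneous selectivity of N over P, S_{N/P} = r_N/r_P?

S_{N/P} = r_N/r_P = (k₁)/(k₂·C_M) = (k₁/k₂)·C_M⁻¹.
= (0.624) / (1.24×7.050) = 0.6240/8.742 = 0.0714.
The undesired path is higher order in M, so low C_M (CSTR or dilute feed) favours N.

0.0714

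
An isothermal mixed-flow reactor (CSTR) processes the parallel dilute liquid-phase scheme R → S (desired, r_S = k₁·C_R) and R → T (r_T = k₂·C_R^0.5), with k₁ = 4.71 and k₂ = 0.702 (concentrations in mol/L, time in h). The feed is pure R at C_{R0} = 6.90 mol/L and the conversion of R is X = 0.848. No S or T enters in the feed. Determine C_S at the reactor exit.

5.11 mol/L

Exit C_R = C_{R0}(1−X) = 6.90×0.152 = 1.049 mol/L.
Rates in a CSTR are evaluated at the outlet concentration: r_S = 4.71×1.049 = 4.940, r_T = 0.702×1.049^0.5 = 0.7189.
Fraction of consumed R going to S: r_S/(r_S+r_T) = 0.8730.
C_S = 0.8730·C_{R0}·X = 0.8730×6.90×0.848 = 5.11 mol/L.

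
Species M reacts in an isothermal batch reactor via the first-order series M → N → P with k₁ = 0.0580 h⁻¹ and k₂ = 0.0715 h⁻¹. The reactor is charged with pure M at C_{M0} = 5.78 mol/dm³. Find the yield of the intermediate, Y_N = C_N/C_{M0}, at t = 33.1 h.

For first-order series with pure M initially, C_N(t) = k₁C_{M0}/(k₂−k₁)·(e^(−k₁t) − e^(−k₂t)).
e^(−k₁t) = e^(−0.0580×33.1) = e^(−1.920) = 0.1466; e^(−k₂t) = e^(−2.367) = 0.09379.
C_N = 0.0580×5.78/(0.0715−0.0580) × (0.1466−0.09379) = 24.83×0.05284 = 1.312 mol/dm³.
Y_N = C_N/C_{M0} = 1.312/5.78 = 0.227.

0.227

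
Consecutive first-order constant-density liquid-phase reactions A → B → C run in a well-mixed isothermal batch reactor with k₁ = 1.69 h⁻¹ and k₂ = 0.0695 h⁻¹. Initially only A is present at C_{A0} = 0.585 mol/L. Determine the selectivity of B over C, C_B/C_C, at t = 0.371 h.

For first-order series with pure A initially, C_B(t) = k₁C_{A0}/(k₂−k₁)·(e^(−k₁t) − e^(−k₂t)).
e^(−k₁t) = e^(−1.69×0.371) = e^(−0.6270) = 0.5342; e^(−k₂t) = e^(−0.02578) = 0.9745.
C_B = 1.69×0.585/(0.0695−1.69) × (0.5342−0.9745) = (-0.6101)×(-0.4403) = 0.2687 mol/L.
C_A = C_{A0}e^(−k₁t) = 0.3125 mol/L, so C_C = C_{A0}−C_A−C_B = 0.003843 mol/L; C_B/C_C = 69.9.

69.9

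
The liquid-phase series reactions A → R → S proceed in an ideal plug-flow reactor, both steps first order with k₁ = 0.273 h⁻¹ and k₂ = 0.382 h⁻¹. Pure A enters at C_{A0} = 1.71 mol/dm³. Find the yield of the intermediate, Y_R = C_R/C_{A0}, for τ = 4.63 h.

For first-order series with pure A initially, C_R(τ) = k₁C_{A0}/(k₂−k₁)·(e^(−k₁τ) − e^(−k₂τ)).
e^(−k₁τ) = e^(−0.273×4.63) = e^(−1.264) = 0.2825; e^(−k₂τ) = e^(−1.769) = 0.1706.
C_R = 0.273×1.71/(0.382−0.273) × (0.2825−0.1706) = 4.283×0.1120 = 0.4795 mol/dm³.
Y_R = C_R/C_{A0} = 0.4795/1.71 = 0.280.

0.280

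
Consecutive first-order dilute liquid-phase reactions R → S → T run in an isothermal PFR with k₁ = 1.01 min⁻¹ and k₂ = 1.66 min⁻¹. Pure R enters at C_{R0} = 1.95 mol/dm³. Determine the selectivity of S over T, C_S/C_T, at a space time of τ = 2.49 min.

For first-order series with pure R initially, C_S(τ) = k₁C_{R0}/(k₂−k₁)·(e^(−k₁τ) − e^(−k₂τ)).
e^(−k₁τ) = e^(−1.01×2.49) = e^(−2.515) = 0.08087; e^(−k₂τ) = e^(−4.133) = 0.01603.
C_S = 1.01×1.95/(1.66−1.01) × (0.08087−0.01603) = 3.030×0.06484 = 0.1965 mol/dm³.
C_R = C_{R0}e^(−k₁τ) = 0.1577 mol/dm³, so C_T = C_{R0}−C_R−C_S = 1.596 mol/dm³; C_S/C_T = 0.123.

0.123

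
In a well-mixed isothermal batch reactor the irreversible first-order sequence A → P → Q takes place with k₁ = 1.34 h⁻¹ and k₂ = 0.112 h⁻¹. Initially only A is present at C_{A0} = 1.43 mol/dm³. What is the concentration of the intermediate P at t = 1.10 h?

1.02 mol/dm³

The intermediate concentration in a first-order A→B→C sequence is C_P = k₁C_{A0}(e^(−k₁t) − e^(−k₂t))/(k₂−k₁).
e^(−k₁t) = e^(−1.34×1.10) = e^(−1.474) = 0.2290; e^(−k₂t) = e^(−0.1232) = 0.8841.
C_P = 1.34×1.43/(0.112−1.34) × (0.2290−0.8841) = (-1.560)×(-0.6551) = 1.022 mol/dm³.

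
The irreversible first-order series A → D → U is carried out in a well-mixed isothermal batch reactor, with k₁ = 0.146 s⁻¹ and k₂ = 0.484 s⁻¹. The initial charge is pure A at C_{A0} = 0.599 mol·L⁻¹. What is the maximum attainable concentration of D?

0.108 mol·L⁻¹

Evaluating C_D at t_opt = ln(k₂/k₁)/(k₂−k₁) gives C_{D,max}/C_{A0} = (k₁/k₂)^[k₂/(k₂−k₁)].
= (0.146/0.484)^(0.484/(0.484−0.146)) = (0.3017)^(1.432) = 0.1798.
C_{D,max} = 0.1798×0.599 = 0.108 mol·L⁻¹.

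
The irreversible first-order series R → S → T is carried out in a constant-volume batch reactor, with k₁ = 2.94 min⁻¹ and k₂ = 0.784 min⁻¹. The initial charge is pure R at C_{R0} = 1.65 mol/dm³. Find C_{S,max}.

1.02 mol/dm³

At the optimum, C_{S,max}/C_{R0} = (k₁/k₂)^[k₂/(k₂−k₁)].
= (2.94/0.784)^(0.784/(0.784−2.94)) = (3.750)^(-0.3636) = 0.6184.
C_{S,max} = 0.6184×1.65 = 1.02 mol/dm³.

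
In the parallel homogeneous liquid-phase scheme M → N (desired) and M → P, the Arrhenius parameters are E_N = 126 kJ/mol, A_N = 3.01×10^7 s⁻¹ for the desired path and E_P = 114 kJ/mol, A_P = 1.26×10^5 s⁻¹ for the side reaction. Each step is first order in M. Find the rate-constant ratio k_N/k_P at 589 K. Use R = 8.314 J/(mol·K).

With equal orders, S_{N/P} = k_N/k_P = (A_N/A_P)·exp[(E_P−E_N)/(RT)].
(E_P−E_N)/(RT) = (114−126)×10³/(8.314×589) = -12000/4897 = -2.451.
k_N/k_P = (3.01×10^7/1.26×10^5)·exp(-2.451) = 238.9 × 0.08625 = 20.6.

20.6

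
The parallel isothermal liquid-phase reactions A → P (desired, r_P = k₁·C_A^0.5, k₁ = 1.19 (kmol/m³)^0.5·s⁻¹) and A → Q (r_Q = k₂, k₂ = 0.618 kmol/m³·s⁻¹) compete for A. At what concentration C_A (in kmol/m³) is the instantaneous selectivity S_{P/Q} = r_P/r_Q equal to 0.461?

0.0573 kmol/m³

S_{P/Q} = (k₁/k₂)·C_A^0.5 ⇒ C_A = (S·k₂/k₁)^(2).
= (0.461×0.618/1.19)^(2) = (0.2394)^(2) = 0.0573 kmol/m³.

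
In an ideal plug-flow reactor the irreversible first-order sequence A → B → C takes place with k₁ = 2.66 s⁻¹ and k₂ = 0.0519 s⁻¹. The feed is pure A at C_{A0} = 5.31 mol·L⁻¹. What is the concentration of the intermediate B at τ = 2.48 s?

The intermediate concentration in a first-order A→B→C sequence is C_B = k₁C_{A0}(e^(−k₁τ) − e^(−k₂τ))/(k₂−k₁).
e^(−k₁τ) = e^(−2.66×2.48) = e^(−6.597) = 0.001365; e^(−k₂τ) = e^(−0.1287) = 0.8792.
C_B = 2.66×5.31/(0.0519−2.66) × (0.001365−0.8792) = (-5.416)×(-0.8779) = 4.754 mol·L⁻¹.

4.75 mol·L⁻¹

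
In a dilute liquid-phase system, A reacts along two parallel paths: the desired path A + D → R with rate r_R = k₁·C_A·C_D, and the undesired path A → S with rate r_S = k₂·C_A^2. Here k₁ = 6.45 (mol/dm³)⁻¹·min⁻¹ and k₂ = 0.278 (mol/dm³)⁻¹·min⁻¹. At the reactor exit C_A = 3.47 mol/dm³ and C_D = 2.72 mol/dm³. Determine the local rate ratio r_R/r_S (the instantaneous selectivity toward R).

18.2

S_{R/S} = r_R/r_S = (k₁·C_A·C_D)/(k₂·C_A^2) = (k₁/k₂)·C_A⁻¹·C_D.
= (6.45×3.470×2.720) / (0.278×3.470^2) = 60.88/3.347 = 18.2.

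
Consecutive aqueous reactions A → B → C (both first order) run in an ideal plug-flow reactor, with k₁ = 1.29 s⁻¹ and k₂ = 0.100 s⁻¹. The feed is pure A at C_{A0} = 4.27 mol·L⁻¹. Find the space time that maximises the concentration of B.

2.15 s

Setting dC_B/dτ = 0 gives τ_opt = ln(k₂/k₁)/(k₂−k₁).
= ln(0.100/1.29)/(0.100−1.29) = ln(0.07752)/-1.190 = -2.557/-1.190 = 2.15 s.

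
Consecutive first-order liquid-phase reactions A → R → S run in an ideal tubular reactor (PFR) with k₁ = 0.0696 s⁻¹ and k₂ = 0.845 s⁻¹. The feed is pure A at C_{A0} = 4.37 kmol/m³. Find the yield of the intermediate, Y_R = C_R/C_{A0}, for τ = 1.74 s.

0.0589

The intermediate concentration in a first-order A→B→C sequence is C_R = k₁C_{A0}(e^(−k₁τ) − e^(−k₂τ))/(k₂−k₁).
e^(−k₁τ) = e^(−0.0696×1.74) = e^(−0.1211) = 0.8859; e^(−k₂τ) = e^(−1.470) = 0.2299.
C_R = 0.0696×4.37/(0.845−0.0696) × (0.8859−0.2299) = 0.3923×0.6561 = 0.2574 kmol/m³.
Y_R = C_R/C_{A0} = 0.2574/4.37 = 0.0589.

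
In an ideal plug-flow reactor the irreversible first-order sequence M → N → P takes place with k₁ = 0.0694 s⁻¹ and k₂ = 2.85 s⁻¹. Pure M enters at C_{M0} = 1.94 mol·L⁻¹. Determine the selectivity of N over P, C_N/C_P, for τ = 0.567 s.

Solving the coupled first-order balances gives C_N(τ) = [k₁/(k₂−k₁)]·C_{M0}·(e^(−k₁τ) − e^(−k₂τ)).
e^(−k₁τ) = e^(−0.0694×0.567) = e^(−0.03935) = 0.9614; e^(−k₂τ) = e^(−1.616) = 0.1987.
C_N = 0.0694×1.94/(2.85−0.0694) × (0.9614−0.1987) = 0.04842×0.7627 = 0.03693 mol·L⁻¹.
C_M = C_{M0}e^(−k₁τ) = 1.865 mol·L⁻¹, so C_P = C_{M0}−C_M−C_N = 0.03793 mol·L⁻¹; C_N/C_P = 0.974.

0.974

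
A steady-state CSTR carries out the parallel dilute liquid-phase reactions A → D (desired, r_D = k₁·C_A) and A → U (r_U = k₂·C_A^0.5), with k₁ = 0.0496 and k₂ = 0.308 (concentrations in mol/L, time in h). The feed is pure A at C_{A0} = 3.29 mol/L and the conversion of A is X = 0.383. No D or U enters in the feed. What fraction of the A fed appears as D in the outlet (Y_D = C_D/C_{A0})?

Exit C_A = C_{A0}(1−X) = 3.29×0.617 = 2.030 mol/L.
In a CSTR the entire volume is at exit conditions, so r_D = 0.0496×2.030 = 0.1007 and r_U = 0.308×2.030^0.5 = 0.4388.
Fraction of consumed A going to D: r_D/(r_D+r_U) = 0.1866.
C_D = 0.1866·C_{A0}·X = 0.1866×3.29×0.383 = 0.235 mol/L; Y_D = C_D/C_{A0} = 0.0715.

0.0715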